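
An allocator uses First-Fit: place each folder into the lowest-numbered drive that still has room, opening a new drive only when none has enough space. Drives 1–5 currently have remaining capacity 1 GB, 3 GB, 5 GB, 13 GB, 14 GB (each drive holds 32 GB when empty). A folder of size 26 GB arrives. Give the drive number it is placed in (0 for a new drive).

No drive has ≥ 26 GB free, so a new drive is opened.

0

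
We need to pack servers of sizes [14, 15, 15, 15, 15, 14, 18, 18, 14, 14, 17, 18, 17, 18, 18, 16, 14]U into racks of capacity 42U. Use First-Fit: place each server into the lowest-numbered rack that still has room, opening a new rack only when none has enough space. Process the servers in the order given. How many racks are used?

Put 14U in rack 1; 28U remain.
Put 15U in rack 1; 13U remain.
Put 15U in rack 2; 27U remain.
Put 15U in rack 2; 12U remain.
Put 15U in rack 3; 27U remain.
Put 14U in rack 3; 13U remain.
Put 18U in rack 4; 24U remain.
Put 18U in rack 4; 6U remain.
Put 14U in rack 5; 28U remain.
Put 14U in rack 5; 14U remain.
Put 17U in rack 6; 25U remain.
Put 18U in rack 6; 7U remain.
Put 17U in rack 7; 25U remain.
Put 18U in rack 7; 7U remain.
Put 18U in rack 8; 24U remain.
Put 16U in rack 8; 8U remain.
Put 14U in rack 5; 0U remain.
Final racks: [14,15] [15,15] [15,14] [18,18] [14,14,14] [17,18] [17,18] [18,16].

8 racks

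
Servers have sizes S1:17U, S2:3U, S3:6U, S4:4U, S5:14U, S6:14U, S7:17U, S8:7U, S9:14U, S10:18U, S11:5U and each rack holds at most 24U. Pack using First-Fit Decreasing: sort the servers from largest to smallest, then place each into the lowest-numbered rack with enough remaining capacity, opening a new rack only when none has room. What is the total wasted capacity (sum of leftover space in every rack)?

Sorted descending: 18, 17, 17, 14, 14, 14, 7, 6, 5, 4, 3.
rack 1: place 18U, 6U left
rack 2: place 17U, 7U left
rack 3: place 17U, 7U left
rack 4: place 14U, 10U left
rack 5: place 14U, 10U left
rack 6: place 14U, 10U left
rack 2: place 7U, 0U left
rack 1: place 6U, 0U left
rack 3: place 5U, 2U left
rack 4: place 4U, 6U left
rack 4: place 3U, 3U left
6 racks × 24U = 144U; used 119U; unused 25U.

25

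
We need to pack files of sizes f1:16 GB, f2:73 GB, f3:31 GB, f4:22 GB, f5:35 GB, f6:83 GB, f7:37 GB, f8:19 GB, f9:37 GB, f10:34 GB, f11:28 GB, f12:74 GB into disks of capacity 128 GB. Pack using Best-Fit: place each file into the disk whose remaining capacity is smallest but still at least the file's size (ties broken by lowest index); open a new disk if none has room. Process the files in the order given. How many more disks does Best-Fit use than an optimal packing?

Best-Fit: [16,73,31] [22,35,19,37] [83,37] [34,28] [74] → 5 disks.
Total size 489 GB; any packing needs at least ⌈489/128⌉ = 4 disks.
An optimal packing achieves that bound: [83,37] [74,37,16] [73,35,19] [34,31,28,22] → 4 disks.
Excess: 5 − 4 = 1.

1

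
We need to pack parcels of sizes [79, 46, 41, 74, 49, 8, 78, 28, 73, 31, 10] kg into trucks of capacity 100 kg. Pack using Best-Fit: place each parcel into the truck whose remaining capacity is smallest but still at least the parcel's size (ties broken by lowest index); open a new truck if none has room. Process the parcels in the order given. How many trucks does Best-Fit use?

truck 1: place 79 kg, 21 kg left
truck 2: place 46 kg, 54 kg left
truck 2: place 41 kg, 13 kg left
truck 3: place 74 kg, 26 kg left
truck 4: place 49 kg, 51 kg left
truck 2: place 8 kg, 5 kg left
truck 5: place 78 kg, 22 kg left
truck 4: place 28 kg, 23 kg left
truck 6: place 73 kg, 27 kg left
truck 7: place 31 kg, 69 kg left
truck 1: place 10 kg, 11 kg left
Final trucks: [79,10] [46,41,8] [74] [49,28] [78] [73] [31].

7 trucks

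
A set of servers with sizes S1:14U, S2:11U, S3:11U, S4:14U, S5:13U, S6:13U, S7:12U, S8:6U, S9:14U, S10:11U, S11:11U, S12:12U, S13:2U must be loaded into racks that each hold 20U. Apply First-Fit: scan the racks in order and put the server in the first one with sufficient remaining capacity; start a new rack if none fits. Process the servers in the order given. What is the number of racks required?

11

Put S1 (14U) in rack 1; 6U remain.
Put S2 (11U) in rack 2; 9U remain.
Put S3 (11U) in rack 3; 9U remain.
Put S4 (14U) in rack 4; 6U remain.
Put S5 (13U) in rack 5; 7U remain.
Put S6 (13U) in rack 6; 7U remain.
Put S7 (12U) in rack 7; 8U remain.
Put S8 (6U) in rack 1; 0U remain.
Put S9 (14U) in rack 8; 6U remain.
Put S10 (11U) in rack 9; 9U remain.
Put S11 (11U) in rack 10; 9U remain.
Put S12 (12U) in rack 11; 8U remain.
Put S13 (2U) in rack 2; 7U remain.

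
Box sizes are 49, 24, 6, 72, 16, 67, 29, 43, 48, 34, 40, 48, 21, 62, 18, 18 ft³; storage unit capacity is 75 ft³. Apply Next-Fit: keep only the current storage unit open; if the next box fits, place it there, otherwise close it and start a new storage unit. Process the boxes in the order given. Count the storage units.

11

Put 49 ft³ in storage unit 1; 26 ft³ remain.
Put 24 ft³ in storage unit 1; 2 ft³ remain.
Put 6 ft³ in storage unit 2; 69 ft³ remain.
Put 72 ft³ in storage unit 3; 3 ft³ remain.
Put 16 ft³ in storage unit 4; 59 ft³ remain.
Put 67 ft³ in storage unit 5; 8 ft³ remain.
Put 29 ft³ in storage unit 6; 46 ft³ remain.
Put 43 ft³ in storage unit 6; 3 ft³ remain.
Put 48 ft³ in storage unit 7; 27 ft³ remain.
Put 34 ft³ in storage unit 8; 41 ft³ remain.
Put 40 ft³ in storage unit 8; 1 ft³ remain.
Put 48 ft³ in storage unit 9; 27 ft³ remain.
Put 21 ft³ in storage unit 9; 6 ft³ remain.
Put 62 ft³ in storage unit 10; 13 ft³ remain.
Put 18 ft³ in storage unit 11; 57 ft³ remain.
Put 18 ft³ in storage unit 11; 39 ft³ remain.
Final storage units: [49,24] [6] [72] [16] [67] [29,43] [48] [34,40] [48,21] [62] [18,18].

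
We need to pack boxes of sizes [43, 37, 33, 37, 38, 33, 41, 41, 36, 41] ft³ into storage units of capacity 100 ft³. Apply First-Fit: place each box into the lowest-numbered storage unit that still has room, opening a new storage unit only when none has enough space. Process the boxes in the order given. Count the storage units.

43 ft³ → storage unit 1 (remaining 57 ft³)
37 ft³ → storage unit 1 (remaining 20 ft³)
33 ft³ → storage unit 2 (remaining 67 ft³)
37 ft³ → storage unit 2 (remaining 30 ft³)
38 ft³ → storage unit 3 (remaining 62 ft³)
33 ft³ → storage unit 3 (remaining 29 ft³)
41 ft³ → storage unit 4 (remaining 59 ft³)
41 ft³ → storage unit 4 (remaining 18 ft³)
36 ft³ → storage unit 5 (remaining 64 ft³)
41 ft³ → storage unit 5 (remaining 23 ft³)

5 storage units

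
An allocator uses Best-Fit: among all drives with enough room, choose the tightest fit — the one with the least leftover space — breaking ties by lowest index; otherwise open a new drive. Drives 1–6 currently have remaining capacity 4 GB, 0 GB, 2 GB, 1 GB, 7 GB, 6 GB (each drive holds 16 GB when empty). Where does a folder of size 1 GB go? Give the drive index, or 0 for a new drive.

Drives with room: drive 1 (4 GB), drive 3 (2 GB), drive 4 (1 GB), drive 5 (7 GB), drive 6 (6 GB).
Tightest fit is drive 4 with 1 GB free.

4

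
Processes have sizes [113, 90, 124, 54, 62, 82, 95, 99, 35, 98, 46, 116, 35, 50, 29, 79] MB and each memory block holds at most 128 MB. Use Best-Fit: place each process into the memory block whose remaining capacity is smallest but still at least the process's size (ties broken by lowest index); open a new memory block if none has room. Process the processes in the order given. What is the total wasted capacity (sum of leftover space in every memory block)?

113 MB → memory block 1 (remaining 15 MB)
90 MB → memory block 2 (remaining 38 MB)
124 MB → memory block 3 (remaining 4 MB)
54 MB → memory block 4 (remaining 74 MB)
62 MB → memory block 4 (remaining 12 MB)
82 MB → memory block 5 (remaining 46 MB)
95 MB → memory block 6 (remaining 33 MB)
99 MB → memory block 7 (remaining 29 MB)
35 MB → memory block 2 (remaining 3 MB)
98 MB → memory block 8 (remaining 30 MB)
46 MB → memory block 5 (remaining 0 MB)
116 MB → memory block 9 (remaining 12 MB)
35 MB → memory block 10 (remaining 93 MB)
50 MB → memory block 10 (remaining 43 MB)
29 MB → memory block 7 (remaining 0 MB)
79 MB → memory block 11 (remaining 49 MB)
11 memory blocks × 128 MB = 1408 MB; used 1207 MB; unused 201 MB.

201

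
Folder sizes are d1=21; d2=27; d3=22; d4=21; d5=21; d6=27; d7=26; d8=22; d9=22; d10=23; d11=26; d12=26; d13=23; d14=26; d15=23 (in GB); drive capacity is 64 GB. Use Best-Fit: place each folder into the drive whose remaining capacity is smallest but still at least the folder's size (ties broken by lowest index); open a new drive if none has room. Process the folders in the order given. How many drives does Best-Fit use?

d1 (21 GB) → drive 1 (remaining 43 GB)
d2 (27 GB) → drive 1 (remaining 16 GB)
d3 (22 GB) → drive 2 (remaining 42 GB)
d4 (21 GB) → drive 2 (remaining 21 GB)
d5 (21 GB) → drive 2 (remaining 0 GB)
d6 (27 GB) → drive 3 (remaining 37 GB)
d7 (26 GB) → drive 3 (remaining 11 GB)
d8 (22 GB) → drive 4 (remaining 42 GB)
d9 (22 GB) → drive 4 (remaining 20 GB)
d10 (23 GB) → drive 5 (remaining 41 GB)
d11 (26 GB) → drive 5 (remaining 15 GB)
d12 (26 GB) → drive 6 (remaining 38 GB)
d13 (23 GB) → drive 6 (remaining 15 GB)
d14 (26 GB) → drive 7 (remaining 38 GB)
d15 (23 GB) → drive 7 (remaining 15 GB)

7 drives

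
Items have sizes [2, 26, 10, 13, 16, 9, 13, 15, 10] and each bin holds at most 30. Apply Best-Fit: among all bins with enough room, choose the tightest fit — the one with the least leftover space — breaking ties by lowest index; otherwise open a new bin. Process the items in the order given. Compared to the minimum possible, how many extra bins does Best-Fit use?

1

Best-Fit: [2,26] [10,13] [16,9] [13,15] [10] → 5 bins.
Total size 114; any packing needs at least ⌈114/30⌉ = 4 bins.
An optimal packing achieves that bound: [26,2] [16,13] [15,13] [10,10,9] → 4 bins.
Excess: 5 − 4 = 1.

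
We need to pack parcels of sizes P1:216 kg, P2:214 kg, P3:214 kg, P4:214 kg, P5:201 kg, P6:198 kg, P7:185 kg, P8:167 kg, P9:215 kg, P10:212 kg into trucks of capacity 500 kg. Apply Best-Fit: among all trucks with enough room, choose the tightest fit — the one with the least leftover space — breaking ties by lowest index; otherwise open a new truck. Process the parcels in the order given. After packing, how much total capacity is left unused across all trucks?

464

Put P1 (216 kg) in truck 1; 284 kg remain.
Put P2 (214 kg) in truck 1; 70 kg remain.
Put P3 (214 kg) in truck 2; 286 kg remain.
Put P4 (214 kg) in truck 2; 72 kg remain.
Put P5 (201 kg) in truck 3; 299 kg remain.
Put P6 (198 kg) in truck 3; 101 kg remain.
Put P7 (185 kg) in truck 4; 315 kg remain.
Put P8 (167 kg) in truck 4; 148 kg remain.
Put P9 (215 kg) in truck 5; 285 kg remain.
Put P10 (212 kg) in truck 5; 73 kg remain.
5 trucks × 500 kg = 2500 kg; used 2036 kg; unused 464 kg.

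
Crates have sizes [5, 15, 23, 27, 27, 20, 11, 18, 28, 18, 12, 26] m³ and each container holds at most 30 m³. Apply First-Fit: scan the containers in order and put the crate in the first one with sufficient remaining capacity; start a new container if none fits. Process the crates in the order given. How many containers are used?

Put 5 m³ in container 1; 25 m³ remain.
Put 15 m³ in container 1; 10 m³ remain.
Put 23 m³ in container 2; 7 m³ remain.
Put 27 m³ in container 3; 3 m³ remain.
Put 27 m³ in container 4; 3 m³ remain.
Put 20 m³ in container 5; 10 m³ remain.
Put 11 m³ in container 6; 19 m³ remain.
Put 18 m³ in container 6; 1 m³ remain.
Put 28 m³ in container 7; 2 m³ remain.
Put 18 m³ in container 8; 12 m³ remain.
Put 12 m³ in container 8; 0 m³ remain.
Put 26 m³ in container 9; 4 m³ remain.

9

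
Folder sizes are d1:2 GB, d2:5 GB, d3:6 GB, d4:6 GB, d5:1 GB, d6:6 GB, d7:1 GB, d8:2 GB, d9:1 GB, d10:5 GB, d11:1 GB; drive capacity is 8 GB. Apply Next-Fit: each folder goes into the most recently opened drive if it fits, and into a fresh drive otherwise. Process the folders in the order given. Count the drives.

d1 (2 GB) → drive 1 (remaining 6 GB)
d2 (5 GB) → drive 1 (remaining 1 GB)
d3 (6 GB) → drive 2 (remaining 2 GB)
d4 (6 GB) → drive 3 (remaining 2 GB)
d5 (1 GB) → drive 3 (remaining 1 GB)
d6 (6 GB) → drive 4 (remaining 2 GB)
d7 (1 GB) → drive 4 (remaining 1 GB)
d8 (2 GB) → drive 5 (remaining 6 GB)
d9 (1 GB) → drive 5 (remaining 5 GB)
d10 (5 GB) → drive 5 (remaining 0 GB)
d11 (1 GB) → drive 6 (remaining 7 GB)
Final drives: [2,5] [6] [6,1] [6,1] [2,1,5] [1].

6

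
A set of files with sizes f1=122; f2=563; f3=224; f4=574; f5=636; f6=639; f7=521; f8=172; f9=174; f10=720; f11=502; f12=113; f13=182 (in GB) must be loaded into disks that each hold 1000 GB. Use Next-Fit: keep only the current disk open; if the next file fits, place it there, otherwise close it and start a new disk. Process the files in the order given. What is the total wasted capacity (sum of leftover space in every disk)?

1858

Put f1 (122 GB) in disk 1; 878 GB remain.
Put f2 (563 GB) in disk 1; 315 GB remain.
Put f3 (224 GB) in disk 1; 91 GB remain.
Put f4 (574 GB) in disk 2; 426 GB remain.
Put f5 (636 GB) in disk 3; 364 GB remain.
Put f6 (639 GB) in disk 4; 361 GB remain.
Put f7 (521 GB) in disk 5; 479 GB remain.
Put f8 (172 GB) in disk 5; 307 GB remain.
Put f9 (174 GB) in disk 5; 133 GB remain.
Put f10 (720 GB) in disk 6; 280 GB remain.
Put f11 (502 GB) in disk 7; 498 GB remain.
Put f12 (113 GB) in disk 7; 385 GB remain.
Put f13 (182 GB) in disk 7; 203 GB remain.
7 disks × 1000 GB = 7000 GB; used 5142 GB; unused 1858 GB.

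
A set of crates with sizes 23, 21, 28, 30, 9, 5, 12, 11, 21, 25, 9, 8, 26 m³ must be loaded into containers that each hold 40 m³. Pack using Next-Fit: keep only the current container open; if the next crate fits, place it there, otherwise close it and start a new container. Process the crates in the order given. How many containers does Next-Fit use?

23 m³ → container 1 (remaining 17 m³)
21 m³ → container 2 (remaining 19 m³)
28 m³ → container 3 (remaining 12 m³)
30 m³ → container 4 (remaining 10 m³)
9 m³ → container 4 (remaining 1 m³)
5 m³ → container 5 (remaining 35 m³)
12 m³ → container 5 (remaining 23 m³)
11 m³ → container 5 (remaining 12 m³)
21 m³ → container 6 (remaining 19 m³)
25 m³ → container 7 (remaining 15 m³)
9 m³ → container 7 (remaining 6 m³)
8 m³ → container 8 (remaining 32 m³)
26 m³ → container 8 (remaining 6 m³)
Final containers: [23] [21] [28] [30,9] [5,12,11] [21] [25,9] [8,26].

8 containers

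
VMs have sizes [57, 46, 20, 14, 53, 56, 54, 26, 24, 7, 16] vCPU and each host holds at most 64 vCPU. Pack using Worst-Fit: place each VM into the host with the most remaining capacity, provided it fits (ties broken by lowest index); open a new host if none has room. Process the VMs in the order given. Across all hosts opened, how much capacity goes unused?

57 vCPU → host 1 (remaining 7 vCPU)
46 vCPU → host 2 (remaining 18 vCPU)
20 vCPU → host 3 (remaining 44 vCPU)
14 vCPU → host 3 (remaining 30 vCPU)
53 vCPU → host 4 (remaining 11 vCPU)
56 vCPU → host 5 (remaining 8 vCPU)
54 vCPU → host 6 (remaining 10 vCPU)
26 vCPU → host 3 (remaining 4 vCPU)
24 vCPU → host 7 (remaining 40 vCPU)
7 vCPU → host 7 (remaining 33 vCPU)
16 vCPU → host 7 (remaining 17 vCPU)
7 hosts × 64 vCPU = 448 vCPU; used 373 vCPU; unused 75 vCPU.

75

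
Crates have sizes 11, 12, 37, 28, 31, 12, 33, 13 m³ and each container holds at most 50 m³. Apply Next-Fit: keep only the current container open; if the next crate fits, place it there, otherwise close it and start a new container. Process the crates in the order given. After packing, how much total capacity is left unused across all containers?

73

container 1: place 11 m³, 39 m³ left
container 1: place 12 m³, 27 m³ left
container 2: place 37 m³, 13 m³ left
container 3: place 28 m³, 22 m³ left
container 4: place 31 m³, 19 m³ left
container 4: place 12 m³, 7 m³ left
container 5: place 33 m³, 17 m³ left
container 5: place 13 m³, 4 m³ left
5 containers × 50 m³ = 250 m³; used 177 m³; unused 73 m³.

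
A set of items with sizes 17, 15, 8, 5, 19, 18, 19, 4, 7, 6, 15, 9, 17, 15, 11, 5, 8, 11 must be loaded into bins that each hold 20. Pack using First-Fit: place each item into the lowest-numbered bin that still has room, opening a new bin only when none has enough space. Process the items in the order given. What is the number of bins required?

17 → bin 1 (remaining 3)
15 → bin 2 (remaining 5)
8 → bin 3 (remaining 12)
5 → bin 2 (remaining 0)
19 → bin 4 (remaining 1)
18 → bin 5 (remaining 2)
19 → bin 6 (remaining 1)
4 → bin 3 (remaining 8)
7 → bin 3 (remaining 1)
6 → bin 7 (remaining 14)
15 → bin 8 (remaining 5)
9 → bin 7 (remaining 5)
17 → bin 9 (remaining 3)
15 → bin 10 (remaining 5)
11 → bin 11 (remaining 9)
5 → bin 7 (remaining 0)
8 → bin 11 (remaining 1)
11 → bin 12 (remaining 9)
Final bins: [17] [15,5] [8,4,7] [19] [18] [19] [6,9,5] [15] [17] [15] [11,8] [11].

12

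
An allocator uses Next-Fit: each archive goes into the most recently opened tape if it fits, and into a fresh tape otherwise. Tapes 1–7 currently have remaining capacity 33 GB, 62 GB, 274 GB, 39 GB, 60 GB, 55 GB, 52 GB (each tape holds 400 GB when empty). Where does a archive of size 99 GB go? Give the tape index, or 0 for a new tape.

Next-Fit only looks at tape 7, which has 52 GB free.
99 GB does not fit, so a new tape is opened.

0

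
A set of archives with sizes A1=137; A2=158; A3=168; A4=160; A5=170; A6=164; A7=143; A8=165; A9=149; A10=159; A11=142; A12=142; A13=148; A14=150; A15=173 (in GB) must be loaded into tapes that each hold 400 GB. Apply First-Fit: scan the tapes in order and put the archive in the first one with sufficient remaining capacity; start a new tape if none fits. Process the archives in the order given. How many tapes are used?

8

A1 (137 GB) → tape 1 (remaining 263 GB)
A2 (158 GB) → tape 1 (remaining 105 GB)
A3 (168 GB) → tape 2 (remaining 232 GB)
A4 (160 GB) → tape 2 (remaining 72 GB)
A5 (170 GB) → tape 3 (remaining 230 GB)
A6 (164 GB) → tape 3 (remaining 66 GB)
A7 (143 GB) → tape 4 (remaining 257 GB)
A8 (165 GB) → tape 4 (remaining 92 GB)
A9 (149 GB) → tape 5 (remaining 251 GB)
A10 (159 GB) → tape 5 (remaining 92 GB)
A11 (142 GB) → tape 6 (remaining 258 GB)
A12 (142 GB) → tape 6 (remaining 116 GB)
A13 (148 GB) → tape 7 (remaining 252 GB)
A14 (150 GB) → tape 7 (remaining 102 GB)
A15 (173 GB) → tape 8 (remaining 227 GB)
Final tapes: [137,158] [168,160] [170,164] [143,165] [149,159] [142,142] [148,150] [173].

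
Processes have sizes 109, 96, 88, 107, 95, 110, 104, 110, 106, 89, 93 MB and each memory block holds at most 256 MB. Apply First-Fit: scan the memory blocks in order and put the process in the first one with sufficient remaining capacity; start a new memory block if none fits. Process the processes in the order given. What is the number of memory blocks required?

109 MB → memory block 1 (remaining 147 MB)
96 MB → memory block 1 (remaining 51 MB)
88 MB → memory block 2 (remaining 168 MB)
107 MB → memory block 2 (remaining 61 MB)
95 MB → memory block 3 (remaining 161 MB)
110 MB → memory block 3 (remaining 51 MB)
104 MB → memory block 4 (remaining 152 MB)
110 MB → memory block 4 (remaining 42 MB)
106 MB → memory block 5 (remaining 150 MB)
89 MB → memory block 5 (remaining 61 MB)
93 MB → memory block 6 (remaining 163 MB)
Final memory blocks: [109,96] [88,107] [95,110] [104,110] [106,89] [93].

6 memory blocks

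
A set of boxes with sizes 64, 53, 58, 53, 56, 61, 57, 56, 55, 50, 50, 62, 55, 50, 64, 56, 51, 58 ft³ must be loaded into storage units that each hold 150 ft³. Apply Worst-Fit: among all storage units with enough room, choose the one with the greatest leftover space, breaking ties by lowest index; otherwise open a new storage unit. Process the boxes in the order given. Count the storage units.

9

storage unit 1: place 64 ft³, 86 ft³ left
storage unit 1: place 53 ft³, 33 ft³ left
storage unit 2: place 58 ft³, 92 ft³ left
storage unit 2: place 53 ft³, 39 ft³ left
storage unit 3: place 56 ft³, 94 ft³ left
storage unit 3: place 61 ft³, 33 ft³ left
storage unit 4: place 57 ft³, 93 ft³ left
storage unit 4: place 56 ft³, 37 ft³ left
storage unit 5: place 55 ft³, 95 ft³ left
storage unit 5: place 50 ft³, 45 ft³ left
storage unit 6: place 50 ft³, 100 ft³ left
storage unit 6: place 62 ft³, 38 ft³ left
storage unit 7: place 55 ft³, 95 ft³ left
storage unit 7: place 50 ft³, 45 ft³ left
storage unit 8: place 64 ft³, 86 ft³ left
storage unit 8: place 56 ft³, 30 ft³ left
storage unit 9: place 51 ft³, 99 ft³ left
storage unit 9: place 58 ft³, 41 ft³ left
Final storage units: [64,53] [58,53] [56,61] [57,56] [55,50] [50,62] [55,50] [64,56] [51,58].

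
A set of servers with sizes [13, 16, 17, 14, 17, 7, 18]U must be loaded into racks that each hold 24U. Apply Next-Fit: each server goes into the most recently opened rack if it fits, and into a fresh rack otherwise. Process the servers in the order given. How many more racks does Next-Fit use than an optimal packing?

Next-Fit: [13] [16] [17] [14] [17,7] [18] → 6 racks.
6 servers exceed 12U (half the capacity), and no two of those can share a rack, so at least 6 racks are needed.
So 6 is already optimal.

0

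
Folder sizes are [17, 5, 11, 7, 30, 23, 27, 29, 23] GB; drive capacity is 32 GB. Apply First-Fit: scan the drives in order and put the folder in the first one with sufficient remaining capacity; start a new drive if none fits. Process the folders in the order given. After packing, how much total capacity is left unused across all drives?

52

drive 1: place 17 GB, 15 GB left
drive 1: place 5 GB, 10 GB left
drive 2: place 11 GB, 21 GB left
drive 1: place 7 GB, 3 GB left
drive 3: place 30 GB, 2 GB left
drive 4: place 23 GB, 9 GB left
drive 5: place 27 GB, 5 GB left
drive 6: place 29 GB, 3 GB left
drive 7: place 23 GB, 9 GB left
7 drives × 32 GB = 224 GB; used 172 GB; unused 52 GB.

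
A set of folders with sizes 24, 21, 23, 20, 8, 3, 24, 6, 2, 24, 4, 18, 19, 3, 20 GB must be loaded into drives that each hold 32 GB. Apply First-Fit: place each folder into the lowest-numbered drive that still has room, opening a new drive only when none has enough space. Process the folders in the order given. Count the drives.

drive 1: place 24 GB, 8 GB left
drive 2: place 21 GB, 11 GB left
drive 3: place 23 GB, 9 GB left
drive 4: place 20 GB, 12 GB left
drive 1: place 8 GB, 0 GB left
drive 2: place 3 GB, 8 GB left
drive 5: place 24 GB, 8 GB left
drive 2: place 6 GB, 2 GB left
drive 2: place 2 GB, 0 GB left
drive 6: place 24 GB, 8 GB left
drive 3: place 4 GB, 5 GB left
drive 7: place 18 GB, 14 GB left
drive 8: place 19 GB, 13 GB left
drive 3: place 3 GB, 2 GB left
drive 9: place 20 GB, 12 GB left

9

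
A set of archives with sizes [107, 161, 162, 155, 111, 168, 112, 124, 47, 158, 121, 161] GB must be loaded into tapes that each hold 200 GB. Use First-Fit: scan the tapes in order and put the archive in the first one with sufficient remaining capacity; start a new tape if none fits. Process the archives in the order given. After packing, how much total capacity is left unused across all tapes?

613

107 GB → tape 1 (remaining 93 GB)
161 GB → tape 2 (remaining 39 GB)
162 GB → tape 3 (remaining 38 GB)
155 GB → tape 4 (remaining 45 GB)
111 GB → tape 5 (remaining 89 GB)
168 GB → tape 6 (remaining 32 GB)
112 GB → tape 7 (remaining 88 GB)
124 GB → tape 8 (remaining 76 GB)
47 GB → tape 1 (remaining 46 GB)
158 GB → tape 9 (remaining 42 GB)
121 GB → tape 10 (remaining 79 GB)
161 GB → tape 11 (remaining 39 GB)
11 tapes × 200 GB = 2200 GB; used 1587 GB; unused 613 GB.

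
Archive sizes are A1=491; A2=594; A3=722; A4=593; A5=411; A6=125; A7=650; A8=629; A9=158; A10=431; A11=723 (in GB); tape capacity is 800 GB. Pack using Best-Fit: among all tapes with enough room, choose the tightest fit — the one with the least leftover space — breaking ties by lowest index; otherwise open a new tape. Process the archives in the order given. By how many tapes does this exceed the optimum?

0

Best-Fit: [491] [594,125] [722] [593] [411] [650] [629,158] [431] [723] → 9 tapes.
9 archives exceed 400 GB (half the capacity), and no two of those can share a tape, so at least 9 tapes are needed.
So 9 is already optimal.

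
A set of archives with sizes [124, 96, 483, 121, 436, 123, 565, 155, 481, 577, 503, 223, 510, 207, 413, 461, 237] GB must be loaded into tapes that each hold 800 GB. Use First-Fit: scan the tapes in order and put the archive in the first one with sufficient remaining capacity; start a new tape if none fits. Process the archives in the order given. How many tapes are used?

Put 124 GB in tape 1; 676 GB remain.
Put 96 GB in tape 1; 580 GB remain.
Put 483 GB in tape 1; 97 GB remain.
Put 121 GB in tape 2; 679 GB remain.
Put 436 GB in tape 2; 243 GB remain.
Put 123 GB in tape 2; 120 GB remain.
Put 565 GB in tape 3; 235 GB remain.
Put 155 GB in tape 3; 80 GB remain.
Put 481 GB in tape 4; 319 GB remain.
Put 577 GB in tape 5; 223 GB remain.
Put 503 GB in tape 6; 297 GB remain.
Put 223 GB in tape 4; 96 GB remain.
Put 510 GB in tape 7; 290 GB remain.
Put 207 GB in tape 5; 16 GB remain.
Put 413 GB in tape 8; 387 GB remain.
Put 461 GB in tape 9; 339 GB remain.
Put 237 GB in tape 6; 60 GB remain.

9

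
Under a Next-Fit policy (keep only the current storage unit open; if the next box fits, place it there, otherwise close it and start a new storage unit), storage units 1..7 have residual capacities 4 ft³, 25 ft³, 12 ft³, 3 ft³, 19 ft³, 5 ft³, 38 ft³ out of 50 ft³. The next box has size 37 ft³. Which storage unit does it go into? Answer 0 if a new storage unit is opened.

Next-Fit only looks at storage unit 7, which has 38 ft³ free.
37 ft³ fits there.

7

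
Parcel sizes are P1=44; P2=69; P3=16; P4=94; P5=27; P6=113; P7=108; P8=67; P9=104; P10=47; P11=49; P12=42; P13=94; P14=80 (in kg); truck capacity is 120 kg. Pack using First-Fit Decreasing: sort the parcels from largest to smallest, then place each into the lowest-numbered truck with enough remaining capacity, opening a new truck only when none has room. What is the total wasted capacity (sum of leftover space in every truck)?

Sorted descending: 113, 108, 104, 94, 94, 80, 69, 67, 49, 47, 44, 42, 27, 16.
113 kg → truck 1 (remaining 7 kg)
108 kg → truck 2 (remaining 12 kg)
104 kg → truck 3 (remaining 16 kg)
94 kg → truck 4 (remaining 26 kg)
94 kg → truck 5 (remaining 26 kg)
80 kg → truck 6 (remaining 40 kg)
69 kg → truck 7 (remaining 51 kg)
67 kg → truck 8 (remaining 53 kg)
49 kg → truck 7 (remaining 2 kg)
47 kg → truck 8 (remaining 6 kg)
44 kg → truck 9 (remaining 76 kg)
42 kg → truck 9 (remaining 34 kg)
27 kg → truck 6 (remaining 13 kg)
16 kg → truck 3 (remaining 0 kg)
9 trucks × 120 kg = 1080 kg; used 954 kg; unused 126 kg.

126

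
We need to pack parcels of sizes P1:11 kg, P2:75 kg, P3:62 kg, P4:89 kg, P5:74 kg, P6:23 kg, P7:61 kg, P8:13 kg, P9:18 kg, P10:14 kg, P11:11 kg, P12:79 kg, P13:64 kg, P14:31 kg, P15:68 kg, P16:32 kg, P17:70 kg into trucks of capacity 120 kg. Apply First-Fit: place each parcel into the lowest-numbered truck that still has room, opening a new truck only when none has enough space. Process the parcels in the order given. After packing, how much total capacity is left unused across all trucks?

truck 1: place P1 (11 kg), 109 kg left
truck 1: place P2 (75 kg), 34 kg left
truck 2: place P3 (62 kg), 58 kg left
truck 3: place P4 (89 kg), 31 kg left
truck 4: place P5 (74 kg), 46 kg left
truck 1: place P6 (23 kg), 11 kg left
truck 5: place P7 (61 kg), 59 kg left
truck 2: place P8 (13 kg), 45 kg left
truck 2: place P9 (18 kg), 27 kg left
truck 2: place P10 (14 kg), 13 kg left
truck 1: place P11 (11 kg), 0 kg left
truck 6: place P12 (79 kg), 41 kg left
truck 7: place P13 (64 kg), 56 kg left
truck 3: place P14 (31 kg), 0 kg left
truck 8: place P15 (68 kg), 52 kg left
truck 4: place P16 (32 kg), 14 kg left
truck 9: place P17 (70 kg), 50 kg left
9 trucks × 120 kg = 1080 kg; used 795 kg; unused 285 kg.

285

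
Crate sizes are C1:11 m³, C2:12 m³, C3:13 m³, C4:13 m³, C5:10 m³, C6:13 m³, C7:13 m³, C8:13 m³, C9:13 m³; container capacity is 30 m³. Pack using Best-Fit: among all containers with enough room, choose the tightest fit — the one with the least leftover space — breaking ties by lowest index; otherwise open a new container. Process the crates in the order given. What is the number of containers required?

Put C1 (11 m³) in container 1; 19 m³ remain.
Put C2 (12 m³) in container 1; 7 m³ remain.
Put C3 (13 m³) in container 2; 17 m³ remain.
Put C4 (13 m³) in container 2; 4 m³ remain.
Put C5 (10 m³) in container 3; 20 m³ remain.
Put C6 (13 m³) in container 3; 7 m³ remain.
Put C7 (13 m³) in container 4; 17 m³ remain.
Put C8 (13 m³) in container 4; 4 m³ remain.
Put C9 (13 m³) in container 5; 17 m³ remain.

5 containers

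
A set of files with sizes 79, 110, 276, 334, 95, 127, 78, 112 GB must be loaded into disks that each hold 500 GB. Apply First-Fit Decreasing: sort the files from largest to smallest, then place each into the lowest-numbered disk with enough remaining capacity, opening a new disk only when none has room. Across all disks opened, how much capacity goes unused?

Sorted descending: 334, 276, 127, 112, 110, 95, 79, 78.
disk 1: place 334 GB, 166 GB left
disk 2: place 276 GB, 224 GB left
disk 1: place 127 GB, 39 GB left
disk 2: place 112 GB, 112 GB left
disk 2: place 110 GB, 2 GB left
disk 3: place 95 GB, 405 GB left
disk 3: place 79 GB, 326 GB left
disk 3: place 78 GB, 248 GB left
3 disks × 500 GB = 1500 GB; used 1211 GB; unused 289 GB.

289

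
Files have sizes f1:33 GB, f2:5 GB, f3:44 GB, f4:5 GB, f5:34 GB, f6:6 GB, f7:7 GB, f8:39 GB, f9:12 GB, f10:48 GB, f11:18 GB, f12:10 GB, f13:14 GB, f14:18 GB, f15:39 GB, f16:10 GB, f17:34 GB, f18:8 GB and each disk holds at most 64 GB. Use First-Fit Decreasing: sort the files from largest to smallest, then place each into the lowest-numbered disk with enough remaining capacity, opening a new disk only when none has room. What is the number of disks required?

Sorted descending: 48, 44, 39, 39, 34, 34, 33, 18, 18, 14, 12, 10, 10, 8, 7, 6, 5, 5.
48 GB → disk 1 (remaining 16 GB)
44 GB → disk 2 (remaining 20 GB)
39 GB → disk 3 (remaining 25 GB)
39 GB → disk 4 (remaining 25 GB)
34 GB → disk 5 (remaining 30 GB)
34 GB → disk 6 (remaining 30 GB)
33 GB → disk 7 (remaining 31 GB)
18 GB → disk 2 (remaining 2 GB)
18 GB → disk 3 (remaining 7 GB)
14 GB → disk 1 (remaining 2 GB)
12 GB → disk 4 (remaining 13 GB)
10 GB → disk 4 (remaining 3 GB)
10 GB → disk 5 (remaining 20 GB)
8 GB → disk 5 (remaining 12 GB)
7 GB → disk 3 (remaining 0 GB)
6 GB → disk 5 (remaining 6 GB)
5 GB → disk 5 (remaining 1 GB)
5 GB → disk 6 (remaining 25 GB)

7 disks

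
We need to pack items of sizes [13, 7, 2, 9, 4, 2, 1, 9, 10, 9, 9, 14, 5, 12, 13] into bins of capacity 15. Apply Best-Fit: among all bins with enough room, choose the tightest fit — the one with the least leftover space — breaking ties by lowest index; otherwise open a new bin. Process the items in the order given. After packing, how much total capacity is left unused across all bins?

bin 1: place 13, 2 left
bin 2: place 7, 8 left
bin 1: place 2, 0 left
bin 3: place 9, 6 left
bin 3: place 4, 2 left
bin 3: place 2, 0 left
bin 2: place 1, 7 left
bin 4: place 9, 6 left
bin 5: place 10, 5 left
bin 6: place 9, 6 left
bin 7: place 9, 6 left
bin 8: place 14, 1 left
bin 5: place 5, 0 left
bin 9: place 12, 3 left
bin 10: place 13, 2 left
10 bins × 15 = 150; used 119; unused 31.

31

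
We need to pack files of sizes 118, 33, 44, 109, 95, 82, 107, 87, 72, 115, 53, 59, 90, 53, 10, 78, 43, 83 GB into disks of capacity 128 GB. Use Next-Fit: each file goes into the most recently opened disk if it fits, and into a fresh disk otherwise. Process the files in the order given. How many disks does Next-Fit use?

118 GB → disk 1 (remaining 10 GB)
33 GB → disk 2 (remaining 95 GB)
44 GB → disk 2 (remaining 51 GB)
109 GB → disk 3 (remaining 19 GB)
95 GB → disk 4 (remaining 33 GB)
82 GB → disk 5 (remaining 46 GB)
107 GB → disk 6 (remaining 21 GB)
87 GB → disk 7 (remaining 41 GB)
72 GB → disk 8 (remaining 56 GB)
115 GB → disk 9 (remaining 13 GB)
53 GB → disk 10 (remaining 75 GB)
59 GB → disk 10 (remaining 16 GB)
90 GB → disk 11 (remaining 38 GB)
53 GB → disk 12 (remaining 75 GB)
10 GB → disk 12 (remaining 65 GB)
78 GB → disk 13 (remaining 50 GB)
43 GB → disk 13 (remaining 7 GB)
83 GB → disk 14 (remaining 45 GB)

14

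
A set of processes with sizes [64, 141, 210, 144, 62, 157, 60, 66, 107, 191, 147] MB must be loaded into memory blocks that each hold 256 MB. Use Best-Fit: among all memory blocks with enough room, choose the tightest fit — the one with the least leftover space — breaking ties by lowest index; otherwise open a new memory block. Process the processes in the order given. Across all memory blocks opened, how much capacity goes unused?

Put 64 MB in memory block 1; 192 MB remain.
Put 141 MB in memory block 1; 51 MB remain.
Put 210 MB in memory block 2; 46 MB remain.
Put 144 MB in memory block 3; 112 MB remain.
Put 62 MB in memory block 3; 50 MB remain.
Put 157 MB in memory block 4; 99 MB remain.
Put 60 MB in memory block 4; 39 MB remain.
Put 66 MB in memory block 5; 190 MB remain.
Put 107 MB in memory block 5; 83 MB remain.
Put 191 MB in memory block 6; 65 MB remain.
Put 147 MB in memory block 7; 109 MB remain.
7 memory blocks × 256 MB = 1792 MB; used 1349 MB; unused 443 MB.

443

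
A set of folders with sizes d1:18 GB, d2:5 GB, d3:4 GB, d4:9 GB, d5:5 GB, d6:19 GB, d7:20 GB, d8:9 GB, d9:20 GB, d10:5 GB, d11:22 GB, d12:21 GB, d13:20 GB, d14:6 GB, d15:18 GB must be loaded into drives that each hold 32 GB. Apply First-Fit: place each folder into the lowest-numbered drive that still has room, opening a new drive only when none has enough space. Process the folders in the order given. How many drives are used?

drive 1: place d1 (18 GB), 14 GB left
drive 1: place d2 (5 GB), 9 GB left
drive 1: place d3 (4 GB), 5 GB left
drive 2: place d4 (9 GB), 23 GB left
drive 1: place d5 (5 GB), 0 GB left
drive 2: place d6 (19 GB), 4 GB left
drive 3: place d7 (20 GB), 12 GB left
drive 3: place d8 (9 GB), 3 GB left
drive 4: place d9 (20 GB), 12 GB left
drive 4: place d10 (5 GB), 7 GB left
drive 5: place d11 (22 GB), 10 GB left
drive 6: place d12 (21 GB), 11 GB left
drive 7: place d13 (20 GB), 12 GB left
drive 4: place d14 (6 GB), 1 GB left
drive 8: place d15 (18 GB), 14 GB left
Final drives: [18,5,4,5] [9,19] [20,9] [20,5,6] [22] [21] [20] [18].

8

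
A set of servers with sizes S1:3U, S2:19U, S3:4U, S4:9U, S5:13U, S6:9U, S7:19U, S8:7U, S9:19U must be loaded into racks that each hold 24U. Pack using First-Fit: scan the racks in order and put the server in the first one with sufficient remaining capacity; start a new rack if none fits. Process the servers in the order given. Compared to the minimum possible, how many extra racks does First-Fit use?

0

First-Fit: [3,19] [4,9,9] [13,7] [19] [19] → 5 racks.
Total size 102U; any packing needs at least ⌈102/24⌉ = 5 racks.
So 5 is already optimal.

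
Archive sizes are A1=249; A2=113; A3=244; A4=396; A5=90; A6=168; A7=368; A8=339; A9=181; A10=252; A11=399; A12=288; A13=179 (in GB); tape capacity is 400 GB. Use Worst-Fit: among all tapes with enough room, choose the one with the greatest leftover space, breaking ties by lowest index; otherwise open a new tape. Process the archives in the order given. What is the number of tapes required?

A1 (249 GB) → tape 1 (remaining 151 GB)
A2 (113 GB) → tape 1 (remaining 38 GB)
A3 (244 GB) → tape 2 (remaining 156 GB)
A4 (396 GB) → tape 3 (remaining 4 GB)
A5 (90 GB) → tape 2 (remaining 66 GB)
A6 (168 GB) → tape 4 (remaining 232 GB)
A7 (368 GB) → tape 5 (remaining 32 GB)
A8 (339 GB) → tape 6 (remaining 61 GB)
A9 (181 GB) → tape 4 (remaining 51 GB)
A10 (252 GB) → tape 7 (remaining 148 GB)
A11 (399 GB) → tape 8 (remaining 1 GB)
A12 (288 GB) → tape 9 (remaining 112 GB)
A13 (179 GB) → tape 10 (remaining 221 GB)

10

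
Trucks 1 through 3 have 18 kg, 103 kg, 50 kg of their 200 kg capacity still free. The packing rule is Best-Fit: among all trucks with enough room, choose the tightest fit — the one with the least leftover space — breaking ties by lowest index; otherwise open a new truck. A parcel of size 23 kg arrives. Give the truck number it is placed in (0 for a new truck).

Trucks with room: truck 2 (103 kg), truck 3 (50 kg).
Tightest fit is truck 3 with 50 kg free.

3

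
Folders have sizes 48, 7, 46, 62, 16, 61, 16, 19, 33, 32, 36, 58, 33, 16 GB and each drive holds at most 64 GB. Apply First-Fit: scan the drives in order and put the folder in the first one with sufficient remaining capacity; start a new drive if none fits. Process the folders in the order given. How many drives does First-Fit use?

10 drives

48 GB → drive 1 (remaining 16 GB)
7 GB → drive 1 (remaining 9 GB)
46 GB → drive 2 (remaining 18 GB)
62 GB → drive 3 (remaining 2 GB)
16 GB → drive 2 (remaining 2 GB)
61 GB → drive 4 (remaining 3 GB)
16 GB → drive 5 (remaining 48 GB)
19 GB → drive 5 (remaining 29 GB)
33 GB → drive 6 (remaining 31 GB)
32 GB → drive 7 (remaining 32 GB)
36 GB → drive 8 (remaining 28 GB)
58 GB → drive 9 (remaining 6 GB)
33 GB → drive 10 (remaining 31 GB)
16 GB → drive 5 (remaining 13 GB)
Final drives: [48,7] [46,16] [62] [61] [16,19,16] [33] [32] [36] [58] [33].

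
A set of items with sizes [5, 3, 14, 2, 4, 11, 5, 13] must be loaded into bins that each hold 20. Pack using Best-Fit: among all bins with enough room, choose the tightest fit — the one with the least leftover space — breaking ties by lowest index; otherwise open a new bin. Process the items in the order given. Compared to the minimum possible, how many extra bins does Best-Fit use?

Best-Fit: [5,3,11] [14,2,4] [5,13] → 3 bins.
Total size 57; any packing needs at least ⌈57/20⌉ = 3 bins.
So 3 is already optimal.

0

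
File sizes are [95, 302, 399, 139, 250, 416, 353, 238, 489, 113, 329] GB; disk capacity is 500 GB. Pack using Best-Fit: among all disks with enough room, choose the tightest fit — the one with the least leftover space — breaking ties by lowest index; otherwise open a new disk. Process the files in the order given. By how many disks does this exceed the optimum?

1

Best-Fit: [95,302] [399] [139,250] [416] [353,113] [238] [489] [329] → 8 disks.
Total size 3123 GB; any packing needs at least ⌈3123/500⌉ = 7 disks.
An optimal packing achieves that bound: [489] [416] [399,95] [353,139] [329,113] [302] [250,238] → 7 disks.
Excess: 8 − 7 = 1.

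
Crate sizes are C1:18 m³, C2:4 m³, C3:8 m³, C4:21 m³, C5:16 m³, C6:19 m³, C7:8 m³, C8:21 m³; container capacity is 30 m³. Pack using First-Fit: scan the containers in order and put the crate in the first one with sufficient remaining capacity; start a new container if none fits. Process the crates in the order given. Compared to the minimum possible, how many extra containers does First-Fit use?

First-Fit: [18,4,8] [21,8] [16] [19] [21] → 5 containers.
5 crates exceed 15 m³ (half the capacity), and no two of those can share a container, so at least 5 containers are needed.
So 5 is already optimal.

0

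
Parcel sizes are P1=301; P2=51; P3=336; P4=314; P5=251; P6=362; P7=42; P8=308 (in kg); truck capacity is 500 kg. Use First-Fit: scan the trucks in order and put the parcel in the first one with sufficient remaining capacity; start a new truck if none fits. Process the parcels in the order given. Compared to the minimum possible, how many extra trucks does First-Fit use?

0

First-Fit: [301,51,42] [336] [314] [251] [362] [308] → 6 trucks.
6 parcels exceed 250 kg (half the capacity), and no two of those can share a truck, so at least 6 trucks are needed.
So 6 is already optimal.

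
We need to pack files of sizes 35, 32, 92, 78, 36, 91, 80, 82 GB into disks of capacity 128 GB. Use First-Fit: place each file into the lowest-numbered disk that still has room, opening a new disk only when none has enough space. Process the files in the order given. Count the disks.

6

35 GB → disk 1 (remaining 93 GB)
32 GB → disk 1 (remaining 61 GB)
92 GB → disk 2 (remaining 36 GB)
78 GB → disk 3 (remaining 50 GB)
36 GB → disk 1 (remaining 25 GB)
91 GB → disk 4 (remaining 37 GB)
80 GB → disk 5 (remaining 48 GB)
82 GB → disk 6 (remaining 46 GB)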